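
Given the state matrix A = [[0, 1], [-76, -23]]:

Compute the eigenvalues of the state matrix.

det(A - λI) = λ² - (-23)λ + 76 = (λ - (-19))(λ - (-4)). Eigenvalues: -19, -4.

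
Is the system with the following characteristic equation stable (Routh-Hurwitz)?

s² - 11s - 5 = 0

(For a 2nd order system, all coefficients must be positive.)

Coefficients: 1, -11, -5. b=-11, c=-5 not positive, so system is unstable.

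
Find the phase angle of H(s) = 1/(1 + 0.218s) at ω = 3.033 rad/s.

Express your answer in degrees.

Phase = -arctan(ωτ) = -arctan(3.033 × 0.218) = -33.5°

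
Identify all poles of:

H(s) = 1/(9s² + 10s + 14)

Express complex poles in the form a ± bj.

Discriminant = 10² - 4×9×14 = 100 - 504 = -404 < 0, so the poles are a complex conjugate pair s = (-10 ± j√404)/(2×9). Real part = -10/(2×9) = -10/18 ≈ -0.5556; imaginary part = ±√404/(2×9) ≈ 1.1167. Poles: s = -0.5556 ± 1.1167j.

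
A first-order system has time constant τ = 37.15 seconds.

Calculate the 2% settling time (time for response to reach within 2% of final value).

For first-order system, 2% settling time ≈ 4τ = 4 × 37.15 = 148.6 s.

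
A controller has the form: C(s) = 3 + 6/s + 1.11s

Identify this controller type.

This is a Proportional-Integral-Derivative (PID) controller.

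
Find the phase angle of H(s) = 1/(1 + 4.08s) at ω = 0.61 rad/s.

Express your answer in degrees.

Phase = -arctan(ωτ) = -arctan(0.61 × 4.08) = -68.1°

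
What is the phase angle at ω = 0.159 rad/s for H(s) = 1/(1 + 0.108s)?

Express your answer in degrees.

Phase = -arctan(ωτ) = -arctan(0.159 × 0.108) = -1.0°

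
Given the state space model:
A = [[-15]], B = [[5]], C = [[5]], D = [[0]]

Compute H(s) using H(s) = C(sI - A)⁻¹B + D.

(sI - A)⁻¹ = 1/(s + 15). H(s) = 5 × 5/(s + 15) + 0 = 25/(s + 15).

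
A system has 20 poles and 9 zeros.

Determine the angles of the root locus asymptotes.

n - m = 20 - 9 = 11. Angles: θk = (2k + 1)·180°/11 = 16.36°, 49.09°, 81.82°, 114.55°, 147.27°, 180°, 212.73°, 245.45°, 278.18°, 310.91°, 343.64°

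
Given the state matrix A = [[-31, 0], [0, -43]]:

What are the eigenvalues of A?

For diagonal matrix, eigenvalues are diagonal entries: λ₁ = -31, λ₂ = -43.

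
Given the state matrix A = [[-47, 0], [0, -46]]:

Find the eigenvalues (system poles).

For diagonal matrix, eigenvalues are diagonal entries: λ₁ = -47, λ₂ = -46.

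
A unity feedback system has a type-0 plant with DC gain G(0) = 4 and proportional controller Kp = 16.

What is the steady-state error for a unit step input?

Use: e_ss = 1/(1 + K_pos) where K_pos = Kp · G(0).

K_pos = Kp · G(0) = 16 × 4 = 64. e_ss = 1/(1 + 64) = 0.0154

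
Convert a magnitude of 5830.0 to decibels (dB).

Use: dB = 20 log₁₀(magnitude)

dB = 20 log₁₀(5830.0) = 75.3 dB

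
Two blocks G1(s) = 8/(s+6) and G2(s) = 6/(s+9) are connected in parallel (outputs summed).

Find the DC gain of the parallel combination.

Parallel: G_eq = G1 + G2. DC gain = G1(0) + G2(0) = 8/6 + 6/9 = 1.3333 + 0.6667 = 2.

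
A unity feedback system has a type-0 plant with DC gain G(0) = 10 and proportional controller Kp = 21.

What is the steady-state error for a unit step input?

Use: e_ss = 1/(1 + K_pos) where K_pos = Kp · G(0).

K_pos = Kp · G(0) = 21 × 10 = 210. e_ss = 1/(1 + 210) = 0.0047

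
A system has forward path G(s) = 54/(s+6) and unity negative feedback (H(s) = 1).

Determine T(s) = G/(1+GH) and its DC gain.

T(s) = G/(1+GH) = [54/(s+6)] / [1 + 54/(s+6)] = 54/(s+6+54) = 54/(s+60). DC gain = 54/60 = 0.9.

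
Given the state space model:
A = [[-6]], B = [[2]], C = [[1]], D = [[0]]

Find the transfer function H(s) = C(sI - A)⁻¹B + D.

(sI - A)⁻¹ = 1/(s + 6). H(s) = 1 × 2/(s + 6) + 0 = 2/(s + 6).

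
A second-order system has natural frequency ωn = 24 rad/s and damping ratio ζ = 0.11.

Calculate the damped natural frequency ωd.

ωd = ωn√(1 - ζ²) = 24√(1 - 0.11²) = 23.85 rad/s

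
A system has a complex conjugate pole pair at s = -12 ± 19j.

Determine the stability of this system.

Real part of poles is -12 (< 0, left half-plane). Stable.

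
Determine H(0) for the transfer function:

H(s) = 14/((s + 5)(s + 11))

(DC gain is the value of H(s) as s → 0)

DC gain = H(0) = 14/(5 × 11) = 14/55 = 0.2545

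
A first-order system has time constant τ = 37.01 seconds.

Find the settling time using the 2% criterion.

For first-order system, 2% settling time ≈ 4τ = 4 × 37.01 = 148.04 s.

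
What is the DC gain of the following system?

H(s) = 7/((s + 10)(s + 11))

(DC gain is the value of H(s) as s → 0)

DC gain = H(0) = 7/(10 × 11) = 7/110 = 0.0636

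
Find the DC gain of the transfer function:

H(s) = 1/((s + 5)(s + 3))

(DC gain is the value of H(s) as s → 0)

DC gain = H(0) = 1/(5 × 3) = 1/15 = 0.0667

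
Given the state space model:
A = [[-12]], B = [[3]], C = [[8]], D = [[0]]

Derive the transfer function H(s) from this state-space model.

(sI - A)⁻¹ = 1/(s + 12). H(s) = 8 × 3/(s + 12) + 0 = 24/(s + 12).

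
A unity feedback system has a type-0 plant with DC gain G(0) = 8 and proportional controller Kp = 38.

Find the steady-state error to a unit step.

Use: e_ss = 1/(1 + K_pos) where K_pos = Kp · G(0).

K_pos = Kp · G(0) = 38 × 8 = 304. e_ss = 1/(1 + 304) = 0.0033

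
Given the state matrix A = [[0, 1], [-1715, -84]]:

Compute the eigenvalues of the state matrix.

det(A - λI) = λ² - (-84)λ + 1715 = (λ - (-35))(λ - (-49)). Eigenvalues: -35, -49.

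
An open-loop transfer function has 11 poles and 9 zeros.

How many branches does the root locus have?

Root locus has n branches where n = number of poles = 11.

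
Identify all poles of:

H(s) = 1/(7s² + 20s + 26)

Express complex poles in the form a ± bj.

Discriminant = 20² - 4×7×26 = 400 - 728 = -328 < 0, so the poles are a complex conjugate pair s = (-20 ± j√328)/(2×7). Real part = -20/(2×7) = -20/14 ≈ -1.4286; imaginary part = ±√328/(2×7) ≈ 1.2936. Poles: s = -1.4286 ± 1.2936j.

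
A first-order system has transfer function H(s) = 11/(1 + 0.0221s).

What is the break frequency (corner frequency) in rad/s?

Corner frequency = 1/τ = 1/0.0221 = 45.249 rad/s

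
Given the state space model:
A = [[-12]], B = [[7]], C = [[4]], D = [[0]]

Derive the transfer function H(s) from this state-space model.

(sI - A)⁻¹ = 1/(s + 12). H(s) = 4 × 7/(s + 12) + 0 = 28/(s + 12).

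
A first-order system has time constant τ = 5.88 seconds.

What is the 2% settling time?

For first-order system, 2% settling time ≈ 4τ = 4 × 5.88 = 23.52 s.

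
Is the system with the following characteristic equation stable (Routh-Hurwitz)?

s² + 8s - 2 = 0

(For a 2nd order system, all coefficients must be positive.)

Coefficients: 1, 8, -2. c=-2 not positive, so system is unstable.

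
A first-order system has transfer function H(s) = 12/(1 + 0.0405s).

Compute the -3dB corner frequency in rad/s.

Corner frequency = 1/τ = 1/0.0405 = 24.691 rad/s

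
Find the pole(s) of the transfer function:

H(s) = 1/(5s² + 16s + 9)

Discriminant = 16² - 4×5×9 = 256 - 180 = 76 > 0, so two distinct real poles. Using quadratic formula: s = (-16 ± √76)/(2×5) = (-16 ± √76)/10, with √76 ≈ 8.7178. s₁ ≈ -0.7282, s₂ ≈ -2.4718. Poles: s₁ = -0.7282, s₂ = -2.4718.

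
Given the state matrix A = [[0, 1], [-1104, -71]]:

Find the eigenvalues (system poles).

det(A - λI) = λ² - (-71)λ + 1104 = (λ - (-23))(λ - (-48)). Eigenvalues: -23, -48.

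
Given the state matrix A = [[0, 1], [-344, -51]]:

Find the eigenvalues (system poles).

det(A - λI) = λ² - (-51)λ + 344 = (λ - (-8))(λ - (-43)). Eigenvalues: -8, -43.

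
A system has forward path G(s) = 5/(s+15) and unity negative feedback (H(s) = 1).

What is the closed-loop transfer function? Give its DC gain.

T(s) = G/(1+GH) = [5/(s+15)] / [1 + 5/(s+15)] = 5/(s+15+5) = 5/(s+20). DC gain = 5/20 = 0.25.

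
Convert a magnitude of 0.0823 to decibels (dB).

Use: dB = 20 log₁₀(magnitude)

dB = 20 log₁₀(0.0823) = -21.7 dB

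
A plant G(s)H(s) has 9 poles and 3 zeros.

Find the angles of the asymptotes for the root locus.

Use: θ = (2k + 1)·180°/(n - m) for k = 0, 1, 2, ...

n - m = 9 - 3 = 6. Angles: θk = (2k + 1)·180°/6 = 30°, 90°, 150°, 210°, 270°, 330°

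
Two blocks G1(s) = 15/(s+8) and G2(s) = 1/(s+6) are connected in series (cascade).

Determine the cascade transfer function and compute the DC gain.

Series: multiply transfer functions. G_eq = 15/(s+8) × 1/(s+6) = 15/((s+8)(s+6)). DC gain = 15/(8×6) = 0.3125.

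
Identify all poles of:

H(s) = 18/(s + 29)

Pole is where denominator = 0: s + 29 = 0, so s = -29.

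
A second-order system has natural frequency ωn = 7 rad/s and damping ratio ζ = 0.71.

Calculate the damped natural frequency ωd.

ωd = ωn√(1 - ζ²) = 7√(1 - 0.71²) = 4.93 rad/s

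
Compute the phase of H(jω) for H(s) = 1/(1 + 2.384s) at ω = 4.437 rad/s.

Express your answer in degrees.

Phase = -arctan(ωτ) = -arctan(4.437 × 2.384) = -84.6°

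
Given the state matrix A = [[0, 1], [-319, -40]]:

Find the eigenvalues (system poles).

det(A - λI) = λ² - (-40)λ + 319 = (λ - (-29))(λ - (-11)). Eigenvalues: -29, -11.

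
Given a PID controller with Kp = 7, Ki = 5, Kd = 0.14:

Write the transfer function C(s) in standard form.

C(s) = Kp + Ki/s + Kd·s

Substituting values: C(s) = 7 + 5/s + 0.14s = (0.14s² + 7s + 5)/s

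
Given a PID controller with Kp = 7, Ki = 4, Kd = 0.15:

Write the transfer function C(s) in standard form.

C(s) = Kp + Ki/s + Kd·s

Substituting values: C(s) = 7 + 4/s + 0.15s = (0.15s² + 7s + 4)/s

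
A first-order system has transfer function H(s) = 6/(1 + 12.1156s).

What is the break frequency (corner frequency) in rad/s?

Corner frequency = 1/τ = 1/12.1156 = 0.083 rad/s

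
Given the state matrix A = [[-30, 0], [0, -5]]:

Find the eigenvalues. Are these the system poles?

For diagonal matrix, eigenvalues are diagonal entries: λ₁ = -30, λ₂ = -5. Eigenvalues of A = system poles.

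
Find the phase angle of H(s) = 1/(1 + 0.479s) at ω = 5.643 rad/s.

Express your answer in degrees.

Phase = -arctan(ωτ) = -arctan(5.643 × 0.479) = -69.7°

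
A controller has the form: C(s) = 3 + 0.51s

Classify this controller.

This is a Proportional-Derivative (PD) controller.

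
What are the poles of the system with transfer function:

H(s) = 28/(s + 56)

Pole is where denominator = 0: s + 56 = 0, so s = -56.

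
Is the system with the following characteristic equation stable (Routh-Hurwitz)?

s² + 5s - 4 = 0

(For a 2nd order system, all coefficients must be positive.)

Coefficients: 1, 5, -4. c=-4 not positive, so system is unstable.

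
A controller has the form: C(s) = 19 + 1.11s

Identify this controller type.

This is a Proportional-Derivative (PD) controller.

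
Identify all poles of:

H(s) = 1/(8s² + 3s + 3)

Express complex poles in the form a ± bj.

Discriminant = 3² - 4×8×3 = 9 - 96 = -87 < 0, so the poles are a complex conjugate pair s = (-3 ± j√87)/(2×8). Real part = -3/(2×8) = -3/16 = -0.1875; imaginary part = ±√87/(2×8) ≈ 0.5830. Poles: s = -0.1875 ± 0.5830j.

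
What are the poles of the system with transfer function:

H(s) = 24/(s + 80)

Pole is where denominator = 0: s + 80 = 0, so s = -80.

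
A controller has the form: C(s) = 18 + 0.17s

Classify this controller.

This is a Proportional-Derivative (PD) controller.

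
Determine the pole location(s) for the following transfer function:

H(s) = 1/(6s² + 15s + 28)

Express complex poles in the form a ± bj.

Discriminant = 15² - 4×6×28 = 225 - 672 = -447 < 0, so the poles are a complex conjugate pair s = (-15 ± j√447)/(2×6). Real part = -15/(2×6) = -15/12 = -1.25; imaginary part = ±√447/(2×6) ≈ 1.7619. Poles: s = -1.25 ± 1.7619j.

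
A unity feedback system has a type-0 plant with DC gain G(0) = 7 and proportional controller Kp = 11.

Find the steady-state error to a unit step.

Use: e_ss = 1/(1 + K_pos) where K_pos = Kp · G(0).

K_pos = Kp · G(0) = 11 × 7 = 77. e_ss = 1/(1 + 77) = 0.0128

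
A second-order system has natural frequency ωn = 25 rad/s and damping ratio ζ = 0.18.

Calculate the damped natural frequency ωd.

ωd = ωn√(1 - ζ²) = 25√(1 - 0.18²) = 24.59 rad/s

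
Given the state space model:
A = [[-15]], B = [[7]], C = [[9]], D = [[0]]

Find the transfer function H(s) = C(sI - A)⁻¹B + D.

(sI - A)⁻¹ = 1/(s + 15). H(s) = 9 × 7/(s + 15) + 0 = 63/(s + 15).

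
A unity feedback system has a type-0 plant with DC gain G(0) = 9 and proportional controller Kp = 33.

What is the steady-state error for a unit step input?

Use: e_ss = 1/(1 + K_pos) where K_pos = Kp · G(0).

K_pos = Kp · G(0) = 33 × 9 = 297. e_ss = 1/(1 + 297) = 0.0034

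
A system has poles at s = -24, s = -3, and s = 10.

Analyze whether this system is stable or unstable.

Pole(s) at s = 10 are not in the left half-plane. System is unstable.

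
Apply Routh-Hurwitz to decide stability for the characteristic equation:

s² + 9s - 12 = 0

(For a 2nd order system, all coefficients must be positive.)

Coefficients: 1, 9, -12. c=-12 not positive, so system is unstable.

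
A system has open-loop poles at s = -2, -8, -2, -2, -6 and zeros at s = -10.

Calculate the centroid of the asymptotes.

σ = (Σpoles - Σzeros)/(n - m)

σ = (Σpoles - Σzeros)/(n - m) = (-20 - (-10))/(5 - 1) = -10/4 = -2.5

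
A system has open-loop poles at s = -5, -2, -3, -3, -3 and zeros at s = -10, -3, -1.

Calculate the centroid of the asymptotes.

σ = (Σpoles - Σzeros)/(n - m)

σ = (Σpoles - Σzeros)/(n - m) = (-16 - (-14))/(5 - 3) = -2/2 = -1.0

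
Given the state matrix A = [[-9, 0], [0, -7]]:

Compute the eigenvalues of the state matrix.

For diagonal matrix, eigenvalues are diagonal entries: λ₁ = -9, λ₂ = -7.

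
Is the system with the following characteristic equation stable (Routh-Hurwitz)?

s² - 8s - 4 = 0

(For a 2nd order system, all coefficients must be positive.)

Coefficients: 1, -8, -4. b=-8, c=-4 not positive, so system is unstable.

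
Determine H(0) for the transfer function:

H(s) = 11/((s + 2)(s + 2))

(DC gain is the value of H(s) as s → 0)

DC gain = H(0) = 11/(2 × 2) = 11/4 = 2.75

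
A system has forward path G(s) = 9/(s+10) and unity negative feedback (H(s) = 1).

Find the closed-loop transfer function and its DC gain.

T(s) = G/(1+GH) = [9/(s+10)] / [1 + 9/(s+10)] = 9/(s+10+9) = 9/(s+19). DC gain = 9/19 = 0.4737.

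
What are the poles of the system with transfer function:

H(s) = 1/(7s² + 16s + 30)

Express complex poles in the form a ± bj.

Discriminant = 16² - 4×7×30 = 256 - 840 = -584 < 0, so the poles are a complex conjugate pair s = (-16 ± j√584)/(2×7). Real part = -16/(2×7) = -16/14 ≈ -1.1429; imaginary part = ±√584/(2×7) ≈ 1.7261. Poles: s = -1.1429 ± 1.7261j.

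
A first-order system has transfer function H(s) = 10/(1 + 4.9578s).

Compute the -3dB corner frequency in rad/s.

Corner frequency = 1/τ = 1/4.9578 = 0.202 rad/s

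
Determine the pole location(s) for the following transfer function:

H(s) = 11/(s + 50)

Pole is where denominator = 0: s + 50 = 0, so s = -50.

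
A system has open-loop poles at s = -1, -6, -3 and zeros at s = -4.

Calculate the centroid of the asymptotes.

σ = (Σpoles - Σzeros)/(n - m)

σ = (Σpoles - Σzeros)/(n - m) = (-10 - (-4))/(3 - 1) = -6/2 = -3.0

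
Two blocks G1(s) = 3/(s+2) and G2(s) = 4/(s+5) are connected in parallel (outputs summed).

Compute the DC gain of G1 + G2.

Parallel: G_eq = G1 + G2. DC gain = G1(0) + G2(0) = 3/2 + 4/5 = 1.5 + 0.8 = 2.3.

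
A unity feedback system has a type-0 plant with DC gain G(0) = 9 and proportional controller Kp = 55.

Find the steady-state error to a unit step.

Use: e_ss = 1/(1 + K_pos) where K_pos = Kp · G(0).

K_pos = Kp · G(0) = 55 × 9 = 495. e_ss = 1/(1 + 495) = 0.0020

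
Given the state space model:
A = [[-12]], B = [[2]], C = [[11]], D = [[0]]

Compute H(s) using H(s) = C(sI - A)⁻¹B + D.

(sI - A)⁻¹ = 1/(s + 12). H(s) = 11 × 2/(s + 12) + 0 = 22/(s + 12).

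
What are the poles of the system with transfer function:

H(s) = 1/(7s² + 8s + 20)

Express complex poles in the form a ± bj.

Discriminant = 8² - 4×7×20 = 64 - 560 = -496 < 0, so the poles are a complex conjugate pair s = (-8 ± j√496)/(2×7). Real part = -8/(2×7) = -8/14 ≈ -0.5714; imaginary part = ±√496/(2×7) ≈ 1.5908. Poles: s = -0.5714 ± 1.5908j.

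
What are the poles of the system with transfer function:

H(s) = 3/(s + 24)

Pole is where denominator = 0: s + 24 = 0, so s = -24.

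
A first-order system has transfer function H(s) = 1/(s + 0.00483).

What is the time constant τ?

For H(s) = 1/(s + 1/τ), the pole is at -1/τ = -0.00483, so τ = 1/0.00483 = 207 s.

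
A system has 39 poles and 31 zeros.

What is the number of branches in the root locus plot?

Root locus has n branches where n = number of poles = 39.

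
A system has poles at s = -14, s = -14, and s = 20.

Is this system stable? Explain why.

Pole(s) at s = 20 are not in the left half-plane. System is unstable.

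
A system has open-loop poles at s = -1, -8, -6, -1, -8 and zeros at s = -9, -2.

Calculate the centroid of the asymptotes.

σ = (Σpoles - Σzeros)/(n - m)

σ = (Σpoles - Σzeros)/(n - m) = (-24 - (-11))/(5 - 2) = -13/3 = -4.33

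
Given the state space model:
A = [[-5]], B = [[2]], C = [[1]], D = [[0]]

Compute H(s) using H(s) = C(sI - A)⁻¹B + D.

(sI - A)⁻¹ = 1/(s + 5). H(s) = 1 × 2/(s + 5) + 0 = 2/(s + 5).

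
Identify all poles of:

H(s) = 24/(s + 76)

Pole is where denominator = 0: s + 76 = 0, so s = -76.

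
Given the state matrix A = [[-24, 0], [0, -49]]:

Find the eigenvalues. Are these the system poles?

For diagonal matrix, eigenvalues are diagonal entries: λ₁ = -24, λ₂ = -49. Eigenvalues of A = system poles.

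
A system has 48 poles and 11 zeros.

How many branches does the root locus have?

Root locus has n branches where n = number of poles = 48.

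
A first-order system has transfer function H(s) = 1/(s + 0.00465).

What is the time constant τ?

For H(s) = 1/(s + 1/τ), the pole is at -1/τ = -0.00465, so τ = 1/0.00465 = 215.1 s.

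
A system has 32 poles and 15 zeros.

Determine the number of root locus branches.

Root locus has n branches where n = number of poles = 32.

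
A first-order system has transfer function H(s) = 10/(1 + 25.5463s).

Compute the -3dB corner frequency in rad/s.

Corner frequency = 1/τ = 1/25.5463 = 0.039 rad/s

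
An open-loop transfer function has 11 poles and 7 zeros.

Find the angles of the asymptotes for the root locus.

n - m = 11 - 7 = 4. Angles: θk = (2k + 1)·180°/4 = 45°, 135°, 225°, 315°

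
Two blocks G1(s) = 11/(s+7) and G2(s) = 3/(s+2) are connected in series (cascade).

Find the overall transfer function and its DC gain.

Series: multiply transfer functions. G_eq = 11/(s+7) × 3/(s+2) = 33/((s+7)(s+2)). DC gain = 33/(7×2) = 2.3571.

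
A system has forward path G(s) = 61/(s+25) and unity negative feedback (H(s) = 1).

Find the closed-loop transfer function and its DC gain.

T(s) = G/(1+GH) = [61/(s+25)] / [1 + 61/(s+25)] = 61/(s+25+61) = 61/(s+86). DC gain = 61/86 = 0.7093.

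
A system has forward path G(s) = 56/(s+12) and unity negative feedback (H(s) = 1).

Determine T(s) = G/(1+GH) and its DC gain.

T(s) = G/(1+GH) = [56/(s+12)] / [1 + 56/(s+12)] = 56/(s+12+56) = 56/(s+68). DC gain = 56/68 = 0.8235.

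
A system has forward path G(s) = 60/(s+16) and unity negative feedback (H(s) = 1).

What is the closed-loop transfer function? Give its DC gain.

T(s) = G/(1+GH) = [60/(s+16)] / [1 + 60/(s+16)] = 60/(s+16+60) = 60/(s+76). DC gain = 60/76 = 0.7895.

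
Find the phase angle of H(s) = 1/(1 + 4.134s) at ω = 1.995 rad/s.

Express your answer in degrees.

Phase = -arctan(ωτ) = -arctan(1.995 × 4.134) = -83.1°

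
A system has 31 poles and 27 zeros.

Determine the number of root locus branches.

Root locus has n branches where n = number of poles = 31.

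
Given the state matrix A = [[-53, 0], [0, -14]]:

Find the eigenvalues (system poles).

For diagonal matrix, eigenvalues are diagonal entries: λ₁ = -53, λ₂ = -14.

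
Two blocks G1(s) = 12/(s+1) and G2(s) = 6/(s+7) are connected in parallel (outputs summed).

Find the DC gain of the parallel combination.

Parallel: G_eq = G1 + G2. DC gain = G1(0) + G2(0) = 12/1 + 6/7 = 12 + 0.8571 = 12.8571.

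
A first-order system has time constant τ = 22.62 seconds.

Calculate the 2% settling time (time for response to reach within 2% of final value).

For first-order system, 2% settling time ≈ 4τ = 4 × 22.62 = 90.48 s.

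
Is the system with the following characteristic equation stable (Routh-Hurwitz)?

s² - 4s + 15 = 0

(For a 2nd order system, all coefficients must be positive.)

Coefficients: 1, -4, 15. b=-4 not positive, so system is unstable.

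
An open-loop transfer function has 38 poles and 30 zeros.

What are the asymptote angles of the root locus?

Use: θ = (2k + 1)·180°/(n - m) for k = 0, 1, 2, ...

n - m = 38 - 30 = 8. Angles: θk = (2k + 1)·180°/8 = 22.5°, 67.5°, 112.5°, 157.5°, 202.5°, 247.5°, 292.5°, 337.5°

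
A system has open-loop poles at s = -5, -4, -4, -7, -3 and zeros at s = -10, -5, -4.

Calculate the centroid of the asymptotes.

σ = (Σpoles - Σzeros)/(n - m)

σ = (Σpoles - Σzeros)/(n - m) = (-23 - (-19))/(5 - 3) = -4/2 = -2.0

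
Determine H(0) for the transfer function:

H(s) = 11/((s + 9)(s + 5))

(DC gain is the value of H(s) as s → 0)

DC gain = H(0) = 11/(9 × 5) = 11/45 = 0.2444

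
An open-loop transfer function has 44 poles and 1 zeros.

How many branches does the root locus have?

Root locus has n branches where n = number of poles = 44.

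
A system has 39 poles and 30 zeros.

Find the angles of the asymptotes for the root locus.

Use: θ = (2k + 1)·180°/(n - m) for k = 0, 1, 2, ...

n - m = 39 - 30 = 9. Angles: θk = (2k + 1)·180°/9 = 20°, 60°, 100°, 140°, 180°, 220°, 260°, 300°, 340°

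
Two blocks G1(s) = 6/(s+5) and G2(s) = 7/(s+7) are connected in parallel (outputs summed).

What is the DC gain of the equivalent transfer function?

Parallel: G_eq = G1 + G2. DC gain = G1(0) + G2(0) = 6/5 + 7/7 = 1.2 + 1 = 2.2.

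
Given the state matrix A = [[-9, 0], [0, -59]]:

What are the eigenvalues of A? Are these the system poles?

For diagonal matrix, eigenvalues are diagonal entries: λ₁ = -9, λ₂ = -59. Eigenvalues of A = system poles.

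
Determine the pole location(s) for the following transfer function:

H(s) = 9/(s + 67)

Pole is where denominator = 0: s + 67 = 0, so s = -67.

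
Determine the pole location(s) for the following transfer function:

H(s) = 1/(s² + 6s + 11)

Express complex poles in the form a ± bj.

Discriminant = 6² - 4×1×11 = 36 - 44 = -8 < 0, so the poles are a complex conjugate pair s = (-6 ± j√8)/(2×1). Real part = -6/(2×1) = -6/2 = -3; imaginary part = ±√8/(2×1) ≈ 1.4142. Poles: s = -3 ± 1.4142j.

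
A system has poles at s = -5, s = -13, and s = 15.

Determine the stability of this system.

Pole(s) at s = 15 are not in the left half-plane. System is unstable.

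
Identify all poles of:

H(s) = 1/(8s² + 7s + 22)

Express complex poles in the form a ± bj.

Discriminant = 7² - 4×8×22 = 49 - 704 = -655 < 0, so the poles are a complex conjugate pair s = (-7 ± j√655)/(2×8). Real part = -7/(2×8) = -7/16 = -0.4375; imaginary part = ±√655/(2×8) ≈ 1.5996. Poles: s = -0.4375 ± 1.5996j.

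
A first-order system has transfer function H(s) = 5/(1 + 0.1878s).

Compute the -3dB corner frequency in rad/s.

Corner frequency = 1/τ = 1/0.1878 = 5.325 rad/s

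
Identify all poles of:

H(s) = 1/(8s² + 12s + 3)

Discriminant = 12² - 4×8×3 = 144 - 96 = 48 > 0, so two distinct real poles. Using quadratic formula: s = (-12 ± √48)/(2×8) = (-12 ± √48)/16, with √48 ≈ 6.9282. s₁ ≈ -0.3170, s₂ ≈ -1.1830. Poles: s₁ = -0.3170, s₂ = -1.1830.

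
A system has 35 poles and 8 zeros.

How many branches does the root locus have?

Root locus has n branches where n = number of poles = 35.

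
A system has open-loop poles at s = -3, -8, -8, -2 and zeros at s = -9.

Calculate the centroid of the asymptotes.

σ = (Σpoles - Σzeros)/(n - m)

σ = (Σpoles - Σzeros)/(n - m) = (-21 - (-9))/(4 - 1) = -12/3 = -4.0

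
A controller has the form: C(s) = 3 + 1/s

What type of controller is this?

This is a Proportional-Integral (PI) controller.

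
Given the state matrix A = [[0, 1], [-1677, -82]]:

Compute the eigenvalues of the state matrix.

det(A - λI) = λ² - (-82)λ + 1677 = (λ - (-39))(λ - (-43)). Eigenvalues: -39, -43.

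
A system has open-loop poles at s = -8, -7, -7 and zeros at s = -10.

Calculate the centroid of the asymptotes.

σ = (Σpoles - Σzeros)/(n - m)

σ = (Σpoles - Σzeros)/(n - m) = (-22 - (-10))/(3 - 1) = -12/2 = -6.0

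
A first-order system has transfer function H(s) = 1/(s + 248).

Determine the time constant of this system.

For H(s) = 1/(s + 1/τ), the pole is at -1/τ = -248, so τ = 1/248 = 0.0040 s.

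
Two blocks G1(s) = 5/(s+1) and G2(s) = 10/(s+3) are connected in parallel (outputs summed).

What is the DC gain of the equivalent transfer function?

Parallel: G_eq = G1 + G2. DC gain = G1(0) + G2(0) = 5/1 + 10/3 = 5 + 3.3333 = 8.3333.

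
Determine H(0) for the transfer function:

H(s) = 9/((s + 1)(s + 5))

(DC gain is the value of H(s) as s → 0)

DC gain = H(0) = 9/(1 × 5) = 9/5 = 1.8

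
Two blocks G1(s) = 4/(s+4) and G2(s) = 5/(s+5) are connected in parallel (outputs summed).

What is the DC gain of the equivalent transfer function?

Parallel: G_eq = G1 + G2. DC gain = G1(0) + G2(0) = 4/4 + 5/5 = 1 + 1 = 2.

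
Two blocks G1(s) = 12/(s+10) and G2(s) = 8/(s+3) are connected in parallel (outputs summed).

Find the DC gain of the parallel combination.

Parallel: G_eq = G1 + G2. DC gain = G1(0) + G2(0) = 12/10 + 8/3 = 1.2 + 2.6667 = 3.8667.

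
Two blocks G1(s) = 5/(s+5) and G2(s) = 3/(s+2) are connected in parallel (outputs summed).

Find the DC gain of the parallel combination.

Parallel: G_eq = G1 + G2. DC gain = G1(0) + G2(0) = 5/5 + 3/2 = 1 + 1.5 = 2.5.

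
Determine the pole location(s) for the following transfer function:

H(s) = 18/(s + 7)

Pole is where denominator = 0: s + 7 = 0, so s = -7.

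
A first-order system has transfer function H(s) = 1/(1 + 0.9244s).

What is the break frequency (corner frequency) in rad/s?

Corner frequency = 1/τ = 1/0.9244 = 1.082 rad/s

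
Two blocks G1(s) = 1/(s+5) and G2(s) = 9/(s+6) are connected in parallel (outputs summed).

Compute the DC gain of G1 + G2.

Parallel: G_eq = G1 + G2. DC gain = G1(0) + G2(0) = 1/5 + 9/6 = 0.2 + 1.5 = 1.7.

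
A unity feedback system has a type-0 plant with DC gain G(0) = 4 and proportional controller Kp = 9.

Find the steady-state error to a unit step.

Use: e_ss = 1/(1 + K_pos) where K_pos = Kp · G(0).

K_pos = Kp · G(0) = 9 × 4 = 36. e_ss = 1/(1 + 36) = 0.0270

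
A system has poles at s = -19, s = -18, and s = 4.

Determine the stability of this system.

Pole(s) at s = 4 are not in the left half-plane. System is unstable.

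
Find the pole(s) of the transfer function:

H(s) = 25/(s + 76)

Pole is where denominator = 0: s + 76 = 0, so s = -76.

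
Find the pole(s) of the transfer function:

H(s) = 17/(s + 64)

Pole is where denominator = 0: s + 64 = 0, so s = -64.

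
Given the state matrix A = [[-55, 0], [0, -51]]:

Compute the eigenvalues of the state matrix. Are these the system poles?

For diagonal matrix, eigenvalues are diagonal entries: λ₁ = -55, λ₂ = -51. Eigenvalues of A = system poles.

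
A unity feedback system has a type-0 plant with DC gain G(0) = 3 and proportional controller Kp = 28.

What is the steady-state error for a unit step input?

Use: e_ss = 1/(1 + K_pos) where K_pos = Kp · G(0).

K_pos = Kp · G(0) = 28 × 3 = 84. e_ss = 1/(1 + 84) = 0.0118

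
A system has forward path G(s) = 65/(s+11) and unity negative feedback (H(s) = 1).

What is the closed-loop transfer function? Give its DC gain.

T(s) = G/(1+GH) = [65/(s+11)] / [1 + 65/(s+11)] = 65/(s+11+65) = 65/(s+76). DC gain = 65/76 = 0.8553.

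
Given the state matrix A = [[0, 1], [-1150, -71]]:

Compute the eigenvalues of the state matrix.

det(A - λI) = λ² - (-71)λ + 1150 = (λ - (-46))(λ - (-25)). Eigenvalues: -46, -25.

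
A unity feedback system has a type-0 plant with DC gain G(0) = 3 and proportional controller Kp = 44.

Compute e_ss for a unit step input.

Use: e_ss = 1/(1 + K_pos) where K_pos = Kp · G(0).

K_pos = Kp · G(0) = 44 × 3 = 132. e_ss = 1/(1 + 132) = 0.0075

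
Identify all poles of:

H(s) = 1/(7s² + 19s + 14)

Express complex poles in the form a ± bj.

Discriminant = 19² - 4×7×14 = 361 - 392 = -31 < 0, so the poles are a complex conjugate pair s = (-19 ± j√31)/(2×7). Real part = -19/(2×7) = -19/14 ≈ -1.3571; imaginary part = ±√31/(2×7) ≈ 0.3977. Poles: s = -1.3571 ± 0.3977j.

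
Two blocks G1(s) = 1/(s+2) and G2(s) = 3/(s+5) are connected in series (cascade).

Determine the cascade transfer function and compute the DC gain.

Series: multiply transfer functions. G_eq = 1/(s+2) × 3/(s+5) = 3/((s+2)(s+5)). DC gain = 3/(2×5) = 0.3.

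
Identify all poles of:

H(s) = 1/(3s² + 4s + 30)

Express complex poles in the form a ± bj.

Discriminant = 4² - 4×3×30 = 16 - 360 = -344 < 0, so the poles are a complex conjugate pair s = (-4 ± j√344)/(2×3). Real part = -4/(2×3) = -4/6 ≈ -0.6667; imaginary part = ±√344/(2×3) ≈ 3.0912. Poles: s = -0.6667 ± 3.0912j.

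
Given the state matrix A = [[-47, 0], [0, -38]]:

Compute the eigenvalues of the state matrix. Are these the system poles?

For diagonal matrix, eigenvalues are diagonal entries: λ₁ = -47, λ₂ = -38. Eigenvalues of A = system poles.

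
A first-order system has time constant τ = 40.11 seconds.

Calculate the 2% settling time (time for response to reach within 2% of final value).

For first-order system, 2% settling time ≈ 4τ = 4 × 40.11 = 160.44 s.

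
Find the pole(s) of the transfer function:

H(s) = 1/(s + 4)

Pole is where denominator = 0: s + 4 = 0, so s = -4.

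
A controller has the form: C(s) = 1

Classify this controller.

This is a Proportional (P) controller.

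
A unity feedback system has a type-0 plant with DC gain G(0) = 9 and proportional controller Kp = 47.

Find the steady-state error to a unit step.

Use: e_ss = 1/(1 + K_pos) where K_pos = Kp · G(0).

K_pos = Kp · G(0) = 47 × 9 = 423. e_ss = 1/(1 + 423) = 0.0024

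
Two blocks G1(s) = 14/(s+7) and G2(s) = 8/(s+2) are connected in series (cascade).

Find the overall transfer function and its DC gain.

Series: multiply transfer functions. G_eq = 14/(s+7) × 8/(s+2) = 112/((s+7)(s+2)). DC gain = 112/(7×2) = 8.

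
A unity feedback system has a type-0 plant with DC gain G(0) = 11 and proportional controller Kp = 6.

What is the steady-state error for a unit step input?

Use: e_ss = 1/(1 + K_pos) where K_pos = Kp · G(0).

K_pos = Kp · G(0) = 6 × 11 = 66. e_ss = 1/(1 + 66) = 0.0149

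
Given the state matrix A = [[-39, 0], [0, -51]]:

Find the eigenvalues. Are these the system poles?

For diagonal matrix, eigenvalues are diagonal entries: λ₁ = -39, λ₂ = -51. Eigenvalues of A = system poles.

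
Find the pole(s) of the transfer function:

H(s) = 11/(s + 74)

Pole is where denominator = 0: s + 74 = 0, so s = -74.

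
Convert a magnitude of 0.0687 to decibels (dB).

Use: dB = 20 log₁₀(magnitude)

dB = 20 log₁₀(0.0687) = -23.3 dB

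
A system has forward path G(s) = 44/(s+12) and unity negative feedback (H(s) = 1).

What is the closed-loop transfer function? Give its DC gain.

T(s) = G/(1+GH) = [44/(s+12)] / [1 + 44/(s+12)] = 44/(s+12+44) = 44/(s+56). DC gain = 44/56 = 0.7857.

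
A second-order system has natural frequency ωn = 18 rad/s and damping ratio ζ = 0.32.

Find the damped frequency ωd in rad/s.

ωd = ωn√(1 - ζ²) = 18√(1 - 0.32²) = 17.05 rad/s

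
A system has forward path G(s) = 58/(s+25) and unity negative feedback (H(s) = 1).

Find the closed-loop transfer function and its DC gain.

T(s) = G/(1+GH) = [58/(s+25)] / [1 + 58/(s+25)] = 58/(s+25+58) = 58/(s+83). DC gain = 58/83 = 0.6988.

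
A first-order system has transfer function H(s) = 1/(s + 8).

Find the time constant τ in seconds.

For H(s) = 1/(s + 1/τ), the pole is at -1/τ = -8, so τ = 1/8 = 0.125 s.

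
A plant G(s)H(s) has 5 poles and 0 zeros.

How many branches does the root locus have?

Root locus has n branches where n = number of poles = 5.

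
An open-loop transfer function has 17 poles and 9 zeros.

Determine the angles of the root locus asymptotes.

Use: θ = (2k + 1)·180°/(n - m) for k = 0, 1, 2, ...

n - m = 17 - 9 = 8. Angles: θk = (2k + 1)·180°/8 = 22.5°, 67.5°, 112.5°, 157.5°, 202.5°, 247.5°, 292.5°, 337.5°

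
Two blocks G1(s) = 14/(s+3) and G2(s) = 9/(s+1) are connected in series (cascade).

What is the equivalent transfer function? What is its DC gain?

Series: multiply transfer functions. G_eq = 14/(s+3) × 9/(s+1) = 126/((s+3)(s+1)). DC gain = 126/(3×1) = 42.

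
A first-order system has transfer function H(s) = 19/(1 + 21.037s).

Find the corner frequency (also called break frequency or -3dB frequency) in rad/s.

Corner frequency = 1/τ = 1/21.037 = 0.048 rad/s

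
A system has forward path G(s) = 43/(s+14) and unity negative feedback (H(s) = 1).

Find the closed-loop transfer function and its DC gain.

T(s) = G/(1+GH) = [43/(s+14)] / [1 + 43/(s+14)] = 43/(s+14+43) = 43/(s+57). DC gain = 43/57 = 0.7544.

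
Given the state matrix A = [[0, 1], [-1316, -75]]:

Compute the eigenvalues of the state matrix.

det(A - λI) = λ² - (-75)λ + 1316 = (λ - (-47))(λ - (-28)). Eigenvalues: -47, -28.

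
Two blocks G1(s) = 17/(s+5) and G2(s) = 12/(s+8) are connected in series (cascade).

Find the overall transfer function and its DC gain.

Series: multiply transfer functions. G_eq = 17/(s+5) × 12/(s+8) = 204/((s+5)(s+8)). DC gain = 204/(5×8) = 5.1.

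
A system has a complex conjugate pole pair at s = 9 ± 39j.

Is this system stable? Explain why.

Real part of poles is 9 (> 0, right half-plane). Unstable.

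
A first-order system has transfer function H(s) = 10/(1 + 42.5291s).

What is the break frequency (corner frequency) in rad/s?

Corner frequency = 1/τ = 1/42.5291 = 0.024 rad/s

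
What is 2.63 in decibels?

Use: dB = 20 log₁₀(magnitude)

dB = 20 log₁₀(2.63) = 8.4 dB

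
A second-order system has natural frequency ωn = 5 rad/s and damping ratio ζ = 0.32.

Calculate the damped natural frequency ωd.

ωd = ωn√(1 - ζ²) = 5√(1 - 0.32²) = 4.74 rad/s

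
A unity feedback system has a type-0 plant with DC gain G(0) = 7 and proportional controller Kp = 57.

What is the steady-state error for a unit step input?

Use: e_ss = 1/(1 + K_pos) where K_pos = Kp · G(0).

K_pos = Kp · G(0) = 57 × 7 = 399. e_ss = 1/(1 + 399) = 0.0025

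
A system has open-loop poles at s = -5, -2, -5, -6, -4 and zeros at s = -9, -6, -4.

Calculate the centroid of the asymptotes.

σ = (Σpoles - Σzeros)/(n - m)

σ = (Σpoles - Σzeros)/(n - m) = (-22 - (-19))/(5 - 3) = -3/2 = -1.5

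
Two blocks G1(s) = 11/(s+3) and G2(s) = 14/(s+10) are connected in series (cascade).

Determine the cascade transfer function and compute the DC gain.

Series: multiply transfer functions. G_eq = 11/(s+3) × 14/(s+10) = 154/((s+3)(s+10)). DC gain = 154/(3×10) = 5.1333.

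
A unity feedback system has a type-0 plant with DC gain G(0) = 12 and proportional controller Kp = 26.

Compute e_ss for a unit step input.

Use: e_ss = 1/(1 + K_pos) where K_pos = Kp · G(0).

K_pos = Kp · G(0) = 26 × 12 = 312. e_ss = 1/(1 + 312) = 0.0032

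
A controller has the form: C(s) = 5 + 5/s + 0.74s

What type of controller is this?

This is a Proportional-Integral-Derivative (PID) controller.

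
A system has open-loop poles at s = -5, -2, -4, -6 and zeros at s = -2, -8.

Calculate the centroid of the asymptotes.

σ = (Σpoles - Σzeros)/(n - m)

σ = (Σpoles - Σzeros)/(n - m) = (-17 - (-10))/(4 - 2) = -7/2 = -3.5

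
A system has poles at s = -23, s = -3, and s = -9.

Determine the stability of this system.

All poles are in the left half-plane. System is stable.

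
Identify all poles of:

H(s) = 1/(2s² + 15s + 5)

Discriminant = 15² - 4×2×5 = 225 - 40 = 185 > 0, so two distinct real poles. Using quadratic formula: s = (-15 ± √185)/(2×2) = (-15 ± √185)/4, with √185 ≈ 13.6015. s₁ ≈ -0.3496, s₂ ≈ -7.1504. Poles: s₁ = -0.3496, s₂ = -7.1504.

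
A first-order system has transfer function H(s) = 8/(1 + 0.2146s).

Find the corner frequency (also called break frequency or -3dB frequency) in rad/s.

Corner frequency = 1/τ = 1/0.2146 = 4.66 rad/s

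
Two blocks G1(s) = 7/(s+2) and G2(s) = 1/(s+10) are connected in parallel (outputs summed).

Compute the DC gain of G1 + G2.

Parallel: G_eq = G1 + G2. DC gain = G1(0) + G2(0) = 7/2 + 1/10 = 3.5 + 0.1 = 3.6.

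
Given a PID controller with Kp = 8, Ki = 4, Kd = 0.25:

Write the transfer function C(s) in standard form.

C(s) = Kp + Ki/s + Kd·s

Substituting values: C(s) = 8 + 4/s + 0.25s = (0.25s² + 8s + 4)/s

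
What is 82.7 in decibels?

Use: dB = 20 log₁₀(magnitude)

dB = 20 log₁₀(82.7) = 38.4 dB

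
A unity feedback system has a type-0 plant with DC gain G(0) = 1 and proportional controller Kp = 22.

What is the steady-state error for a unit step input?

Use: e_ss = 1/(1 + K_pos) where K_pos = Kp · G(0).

K_pos = Kp · G(0) = 22 × 1 = 22. e_ss = 1/(1 + 22) = 0.0435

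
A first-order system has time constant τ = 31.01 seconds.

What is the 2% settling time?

For first-order system, 2% settling time ≈ 4τ = 4 × 31.01 = 124.04 s.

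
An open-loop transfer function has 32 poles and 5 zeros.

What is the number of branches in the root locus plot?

Root locus has n branches where n = number of poles = 32.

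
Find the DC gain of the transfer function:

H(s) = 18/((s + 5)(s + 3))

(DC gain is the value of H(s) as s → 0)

DC gain = H(0) = 18/(5 × 3) = 18/15 = 1.2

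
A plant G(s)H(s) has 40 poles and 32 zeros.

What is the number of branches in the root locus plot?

Root locus has n branches where n = number of poles = 40.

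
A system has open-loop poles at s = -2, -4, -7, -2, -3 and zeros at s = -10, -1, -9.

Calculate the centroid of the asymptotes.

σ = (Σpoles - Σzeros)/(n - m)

σ = (Σpoles - Σzeros)/(n - m) = (-18 - (-20))/(5 - 3) = 2/2 = 1.0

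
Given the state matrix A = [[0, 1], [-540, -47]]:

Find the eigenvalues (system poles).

det(A - λI) = λ² - (-47)λ + 540 = (λ - (-20))(λ - (-27)). Eigenvalues: -20, -27.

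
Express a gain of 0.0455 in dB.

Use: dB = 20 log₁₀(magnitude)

dB = 20 log₁₀(0.0455) = -26.8 dB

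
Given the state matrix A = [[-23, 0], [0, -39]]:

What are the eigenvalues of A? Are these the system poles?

For diagonal matrix, eigenvalues are diagonal entries: λ₁ = -23, λ₂ = -39. Eigenvalues of A = system poles.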